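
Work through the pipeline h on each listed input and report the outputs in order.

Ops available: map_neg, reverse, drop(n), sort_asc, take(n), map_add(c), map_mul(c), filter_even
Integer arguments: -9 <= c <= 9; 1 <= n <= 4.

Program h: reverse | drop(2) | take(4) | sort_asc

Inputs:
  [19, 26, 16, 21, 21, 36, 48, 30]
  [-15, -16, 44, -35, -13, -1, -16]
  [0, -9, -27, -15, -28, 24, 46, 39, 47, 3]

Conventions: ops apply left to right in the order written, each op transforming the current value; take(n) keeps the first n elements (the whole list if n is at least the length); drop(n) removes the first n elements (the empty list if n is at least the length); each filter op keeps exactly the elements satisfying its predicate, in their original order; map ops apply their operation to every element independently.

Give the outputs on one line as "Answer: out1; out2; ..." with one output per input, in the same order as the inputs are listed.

[16, 21, 21, 36]; [-35, -16, -13, 44]; [-28, 24, 39, 46]

Execution, op by op:
  [19, 26, 16, 21, 21, 36, 48, 30] -> [30, 48, 36, 21, 21, 16, 26, 19] -> [36, 21, 21, 16, 26, 19] -> [36, 21, 21, 16] -> [16, 21, 21, 36]
  [-15, -16, 44, -35, -13, -1, -16] -> [-16, -1, -13, -35, 44, -16, -15] -> [-13, -35, 44, -16, -15] -> [-13, -35, 44, -16] -> [-35, -16, -13, 44]
  [0, -9, -27, -15, -28, 24, 46, 39, 47, 3] -> [3, 47, 39, 46, 24, -28, -15, -27, -9, 0] -> [39, 46, 24, -28, -15, -27, -9, 0] -> [39, 46, 24, -28] -> [-28, 24, 39, 46]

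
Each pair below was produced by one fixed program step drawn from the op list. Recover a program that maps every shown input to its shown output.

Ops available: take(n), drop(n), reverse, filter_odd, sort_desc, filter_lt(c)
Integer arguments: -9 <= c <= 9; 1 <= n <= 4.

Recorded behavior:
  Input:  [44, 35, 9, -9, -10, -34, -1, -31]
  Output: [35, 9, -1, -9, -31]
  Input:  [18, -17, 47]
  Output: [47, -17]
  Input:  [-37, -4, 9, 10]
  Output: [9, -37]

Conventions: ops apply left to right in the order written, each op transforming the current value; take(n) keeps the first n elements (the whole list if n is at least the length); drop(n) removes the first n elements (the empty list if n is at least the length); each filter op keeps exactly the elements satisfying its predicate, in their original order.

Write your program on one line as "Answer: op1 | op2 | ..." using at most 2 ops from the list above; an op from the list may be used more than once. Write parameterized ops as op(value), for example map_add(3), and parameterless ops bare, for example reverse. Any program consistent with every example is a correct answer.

sort_desc | filter_odd

Check, running the answer program on each example:
  [44, 35, 9, -9, -10, -34, -1, -31] -> [44, 35, 9, -1, -9, -10, -31, -34] -> [35, 9, -1, -9, -31]
  [18, -17, 47] -> [47, 18, -17] -> [47, -17]
  [-37, -4, 9, 10] -> [10, 9, -4, -37] -> [9, -37]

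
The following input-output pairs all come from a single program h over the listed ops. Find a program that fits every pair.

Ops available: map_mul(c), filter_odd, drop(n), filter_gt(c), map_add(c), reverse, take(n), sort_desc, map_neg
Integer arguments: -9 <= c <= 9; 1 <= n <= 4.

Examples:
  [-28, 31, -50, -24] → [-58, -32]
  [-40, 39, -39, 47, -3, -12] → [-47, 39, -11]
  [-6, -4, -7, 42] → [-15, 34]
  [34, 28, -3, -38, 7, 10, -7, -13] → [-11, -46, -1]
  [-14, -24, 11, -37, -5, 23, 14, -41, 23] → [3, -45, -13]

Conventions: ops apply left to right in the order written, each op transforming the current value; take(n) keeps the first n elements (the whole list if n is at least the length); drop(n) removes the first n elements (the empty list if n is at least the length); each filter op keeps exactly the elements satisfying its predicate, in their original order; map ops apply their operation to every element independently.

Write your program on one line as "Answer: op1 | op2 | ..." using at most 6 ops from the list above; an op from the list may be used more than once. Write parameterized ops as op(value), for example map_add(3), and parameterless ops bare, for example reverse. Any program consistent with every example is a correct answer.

map_add(-2) | map_add(-6) | drop(2) | take(4) | take(3)

Check, running the answer program on each example:
  [-28, 31, -50, -24] -> [-30, 29, -52, -26] -> [-36, 23, -58, -32] -> [-58, -32] -> [-58, -32] -> [-58, -32]
  [-40, 39, -39, 47, -3, -12] -> [-42, 37, -41, 45, -5, -14] -> [-48, 31, -47, 39, -11, -20] -> [-47, 39, -11, -20] -> [-47, 39, -11, -20] -> [-47, 39, -11]
  [-6, -4, -7, 42] -> [-8, -6, -9, 40] -> [-14, -12, -15, 34] -> [-15, 34] -> [-15, 34] -> [-15, 34]
  [34, 28, -3, -38, 7, 10, -7, -13] -> [32, 26, -5, -40, 5, 8, -9, -15] -> [26, 20, -11, -46, -1, 2, -15, -21] -> [-11, -46, -1, 2, -15, -21] -> [-11, -46, -1, 2] -> [-11, -46, -1]
  [-14, -24, 11, -37, -5, 23, 14, -41, 23] -> [-16, -26, 9, -39, -7, 21, 12, -43, 21] -> [-22, -32, 3, -45, -13, 15, 6, -49, 15] -> [3, -45, -13, 15, 6, -49, 15] -> [3, -45, -13, 15] -> [3, -45, -13]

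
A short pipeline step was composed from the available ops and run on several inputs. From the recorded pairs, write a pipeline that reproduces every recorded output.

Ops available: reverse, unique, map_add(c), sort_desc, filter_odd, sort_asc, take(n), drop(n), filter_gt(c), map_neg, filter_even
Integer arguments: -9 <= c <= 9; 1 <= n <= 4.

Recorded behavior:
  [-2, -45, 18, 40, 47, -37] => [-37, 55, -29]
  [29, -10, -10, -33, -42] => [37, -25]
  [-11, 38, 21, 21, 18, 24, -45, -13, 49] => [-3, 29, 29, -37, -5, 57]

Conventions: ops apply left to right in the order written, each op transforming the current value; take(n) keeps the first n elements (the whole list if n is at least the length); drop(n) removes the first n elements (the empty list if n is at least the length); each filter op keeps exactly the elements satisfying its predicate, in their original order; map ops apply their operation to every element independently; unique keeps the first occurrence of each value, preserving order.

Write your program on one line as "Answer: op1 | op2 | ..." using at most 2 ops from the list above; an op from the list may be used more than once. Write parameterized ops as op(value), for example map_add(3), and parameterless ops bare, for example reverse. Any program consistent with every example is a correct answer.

map_add(8) | filter_odd

Check, running the answer program on each example:
  [-2, -45, 18, 40, 47, -37] -> [6, -37, 26, 48, 55, -29] -> [-37, 55, -29]
  [29, -10, -10, -33, -42] -> [37, -2, -2, -25, -34] -> [37, -25]
  [-11, 38, 21, 21, 18, 24, -45, -13, 49] -> [-3, 46, 29, 29, 26, 32, -37, -5, 57] -> [-3, 29, 29, -37, -5, 57]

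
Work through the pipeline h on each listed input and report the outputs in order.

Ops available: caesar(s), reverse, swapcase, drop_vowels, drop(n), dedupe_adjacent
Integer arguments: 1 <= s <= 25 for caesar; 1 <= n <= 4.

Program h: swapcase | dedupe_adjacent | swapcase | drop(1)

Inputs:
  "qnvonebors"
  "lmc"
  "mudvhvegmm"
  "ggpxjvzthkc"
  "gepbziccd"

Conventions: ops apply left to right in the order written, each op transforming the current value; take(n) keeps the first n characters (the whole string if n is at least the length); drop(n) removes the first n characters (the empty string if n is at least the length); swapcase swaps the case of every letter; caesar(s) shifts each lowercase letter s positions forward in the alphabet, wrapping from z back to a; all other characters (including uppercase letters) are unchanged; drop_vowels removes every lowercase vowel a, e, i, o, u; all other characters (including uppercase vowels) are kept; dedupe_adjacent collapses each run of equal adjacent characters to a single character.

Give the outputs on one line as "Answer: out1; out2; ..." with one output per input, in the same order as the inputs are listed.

"nvonebors"; "mc"; "udvhvegm"; "pxjvzthkc"; "epbzicd"

Execution, op by op:
  "qnvonebors" -> "QNVONEBORS" -> "QNVONEBORS" -> "qnvonebors" -> "nvonebors"
  "lmc" -> "LMC" -> "LMC" -> "lmc" -> "mc"
  "mudvhvegmm" -> "MUDVHVEGMM" -> "MUDVHVEGM" -> "mudvhvegm" -> "udvhvegm"
  "ggpxjvzthkc" -> "GGPXJVZTHKC" -> "GPXJVZTHKC" -> "gpxjvzthkc" -> "pxjvzthkc"
  "gepbziccd" -> "GEPBZICCD" -> "GEPBZICD" -> "gepbzicd" -> "epbzicd"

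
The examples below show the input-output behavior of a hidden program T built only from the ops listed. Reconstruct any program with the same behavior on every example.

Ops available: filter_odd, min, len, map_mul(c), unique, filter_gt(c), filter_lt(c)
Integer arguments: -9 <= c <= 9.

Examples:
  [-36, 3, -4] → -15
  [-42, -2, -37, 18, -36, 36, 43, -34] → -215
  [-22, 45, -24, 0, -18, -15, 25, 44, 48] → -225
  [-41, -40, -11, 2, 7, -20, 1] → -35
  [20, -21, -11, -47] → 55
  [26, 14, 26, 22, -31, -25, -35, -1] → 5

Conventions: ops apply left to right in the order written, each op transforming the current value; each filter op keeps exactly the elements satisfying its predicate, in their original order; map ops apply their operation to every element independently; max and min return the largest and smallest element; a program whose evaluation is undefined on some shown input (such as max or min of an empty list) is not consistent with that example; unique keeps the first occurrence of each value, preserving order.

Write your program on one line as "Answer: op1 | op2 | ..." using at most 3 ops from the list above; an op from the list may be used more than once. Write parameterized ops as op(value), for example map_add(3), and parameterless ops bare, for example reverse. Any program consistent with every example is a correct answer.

map_mul(-5) | filter_odd | min

Check, running the answer program on each example:
  [-36, 3, -4] -> [180, -15, 20] -> [-15] -> -15
  [-42, -2, -37, 18, -36, 36, 43, -34] -> [210, 10, 185, -90, 180, -180, -215, 170] -> [185, -215] -> -215
  [-22, 45, -24, 0, -18, -15, 25, 44, 48] -> [110, -225, 120, 0, 90, 75, -125, -220, -240] -> [-225, 75, -125] -> -225
  [-41, -40, -11, 2, 7, -20, 1] -> [205, 200, 55, -10, -35, 100, -5] -> [205, 55, -35, -5] -> -35
  [20, -21, -11, -47] -> [-100, 105, 55, 235] -> [105, 55, 235] -> 55
  [26, 14, 26, 22, -31, -25, -35, -1] -> [-130, -70, -130, -110, 155, 125, 175, 5] -> [155, 125, 175, 5] -> 5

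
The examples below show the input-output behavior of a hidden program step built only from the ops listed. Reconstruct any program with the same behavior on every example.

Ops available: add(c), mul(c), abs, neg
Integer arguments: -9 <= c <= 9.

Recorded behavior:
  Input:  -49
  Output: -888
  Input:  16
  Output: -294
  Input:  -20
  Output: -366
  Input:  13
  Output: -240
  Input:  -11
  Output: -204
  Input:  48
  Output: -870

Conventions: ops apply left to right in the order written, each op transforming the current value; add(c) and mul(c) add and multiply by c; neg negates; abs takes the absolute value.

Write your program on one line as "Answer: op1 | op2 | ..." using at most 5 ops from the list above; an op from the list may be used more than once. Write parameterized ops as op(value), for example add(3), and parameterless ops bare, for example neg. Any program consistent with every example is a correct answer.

mul(-6) | mul(3) | abs | neg | add(-6)

Check, running the answer program on each example:
  -49 -> 294 -> 882 -> 882 -> -882 -> -888
  16 -> -96 -> -288 -> 288 -> -288 -> -294
  -20 -> 120 -> 360 -> 360 -> -360 -> -366
  13 -> -78 -> -234 -> 234 -> -234 -> -240
  -11 -> 66 -> 198 -> 198 -> -198 -> -204
  48 -> -288 -> -864 -> 864 -> -864 -> -870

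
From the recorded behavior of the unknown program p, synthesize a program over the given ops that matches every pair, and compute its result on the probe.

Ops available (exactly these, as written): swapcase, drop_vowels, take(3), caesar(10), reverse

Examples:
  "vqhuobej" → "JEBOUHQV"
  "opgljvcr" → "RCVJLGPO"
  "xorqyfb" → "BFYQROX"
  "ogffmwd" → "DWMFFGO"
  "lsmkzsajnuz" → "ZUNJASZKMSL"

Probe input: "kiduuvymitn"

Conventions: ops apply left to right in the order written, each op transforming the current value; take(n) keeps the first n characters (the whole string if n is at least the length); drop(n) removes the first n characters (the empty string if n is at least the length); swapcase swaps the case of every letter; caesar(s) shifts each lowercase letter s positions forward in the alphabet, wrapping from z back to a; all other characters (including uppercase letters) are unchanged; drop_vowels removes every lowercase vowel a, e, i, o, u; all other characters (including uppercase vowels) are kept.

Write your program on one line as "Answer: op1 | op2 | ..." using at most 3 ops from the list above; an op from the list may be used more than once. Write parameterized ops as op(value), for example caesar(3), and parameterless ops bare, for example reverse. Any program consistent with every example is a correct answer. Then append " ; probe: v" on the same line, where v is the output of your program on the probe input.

swapcase | reverse ; probe: "NTIMYVUUDIK"

Check, running the answer program on each example:
  "vqhuobej" -> "VQHUOBEJ" -> "JEBOUHQV"
  "opgljvcr" -> "OPGLJVCR" -> "RCVJLGPO"
  "xorqyfb" -> "XORQYFB" -> "BFYQROX"
  "ogffmwd" -> "OGFFMWD" -> "DWMFFGO"
  "lsmkzsajnuz" -> "LSMKZSAJNUZ" -> "ZUNJASZKMSL"
  probe: "kiduuvymitn" -> "KIDUUVYMITN" -> "NTIMYVUUDIK"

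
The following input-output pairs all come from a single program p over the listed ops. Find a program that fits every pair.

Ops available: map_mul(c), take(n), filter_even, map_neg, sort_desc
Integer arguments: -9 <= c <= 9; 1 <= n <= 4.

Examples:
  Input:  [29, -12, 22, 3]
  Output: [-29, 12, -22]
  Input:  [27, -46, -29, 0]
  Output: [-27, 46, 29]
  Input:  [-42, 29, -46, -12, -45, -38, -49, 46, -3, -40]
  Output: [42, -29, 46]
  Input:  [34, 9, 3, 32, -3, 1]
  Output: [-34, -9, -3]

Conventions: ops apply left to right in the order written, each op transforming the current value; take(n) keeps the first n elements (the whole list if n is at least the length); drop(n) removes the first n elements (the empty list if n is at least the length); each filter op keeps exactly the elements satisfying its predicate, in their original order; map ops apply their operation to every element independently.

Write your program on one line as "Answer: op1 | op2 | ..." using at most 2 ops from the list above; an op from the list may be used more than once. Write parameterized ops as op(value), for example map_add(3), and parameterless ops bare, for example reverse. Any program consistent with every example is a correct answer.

take(3) | map_neg

Check, running the answer program on each example:
  [29, -12, 22, 3] -> [29, -12, 22] -> [-29, 12, -22]
  [27, -46, -29, 0] -> [27, -46, -29] -> [-27, 46, 29]
  [-42, 29, -46, -12, -45, -38, -49, 46, -3, -40] -> [-42, 29, -46] -> [42, -29, 46]
  [34, 9, 3, 32, -3, 1] -> [34, 9, 3] -> [-34, -9, -3]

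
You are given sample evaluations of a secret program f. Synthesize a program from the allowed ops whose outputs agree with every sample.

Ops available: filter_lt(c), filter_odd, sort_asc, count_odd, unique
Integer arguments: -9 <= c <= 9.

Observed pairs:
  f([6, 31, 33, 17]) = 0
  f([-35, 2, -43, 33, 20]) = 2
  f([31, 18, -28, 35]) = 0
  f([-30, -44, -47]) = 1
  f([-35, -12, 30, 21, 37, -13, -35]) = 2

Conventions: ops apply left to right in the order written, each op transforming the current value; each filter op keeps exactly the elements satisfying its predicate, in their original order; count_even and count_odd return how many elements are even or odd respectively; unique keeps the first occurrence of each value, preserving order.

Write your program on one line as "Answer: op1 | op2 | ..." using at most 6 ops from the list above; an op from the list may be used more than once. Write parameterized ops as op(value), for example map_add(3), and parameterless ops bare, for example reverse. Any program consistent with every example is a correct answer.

filter_lt(0) | filter_odd | sort_asc | unique | count_odd

Check, running the answer program on each example:
  [6, 31, 33, 17] -> [] -> [] -> [] -> [] -> 0
  [-35, 2, -43, 33, 20] -> [-35, -43] -> [-35, -43] -> [-43, -35] -> [-43, -35] -> 2
  [31, 18, -28, 35] -> [-28] -> [] -> [] -> [] -> 0
  [-30, -44, -47] -> [-30, -44, -47] -> [-47] -> [-47] -> [-47] -> 1
  [-35, -12, 30, 21, 37, -13, -35] -> [-35, -12, -13, -35] -> [-35, -13, -35] -> [-35, -35, -13] -> [-35, -13] -> 2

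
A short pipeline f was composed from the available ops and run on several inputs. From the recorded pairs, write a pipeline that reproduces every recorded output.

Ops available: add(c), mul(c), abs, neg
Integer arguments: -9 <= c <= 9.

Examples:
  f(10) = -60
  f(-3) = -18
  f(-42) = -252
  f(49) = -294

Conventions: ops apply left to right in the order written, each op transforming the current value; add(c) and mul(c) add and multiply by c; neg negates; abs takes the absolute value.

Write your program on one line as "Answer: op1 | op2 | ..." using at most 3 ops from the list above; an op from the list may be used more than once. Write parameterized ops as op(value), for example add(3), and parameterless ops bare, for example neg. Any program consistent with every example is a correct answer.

mul(6) | abs | neg

Check, running the answer program on each example:
  10 -> 60 -> 60 -> -60
  -3 -> -18 -> 18 -> -18
  -42 -> -252 -> 252 -> -252
  49 -> 294 -> 294 -> -294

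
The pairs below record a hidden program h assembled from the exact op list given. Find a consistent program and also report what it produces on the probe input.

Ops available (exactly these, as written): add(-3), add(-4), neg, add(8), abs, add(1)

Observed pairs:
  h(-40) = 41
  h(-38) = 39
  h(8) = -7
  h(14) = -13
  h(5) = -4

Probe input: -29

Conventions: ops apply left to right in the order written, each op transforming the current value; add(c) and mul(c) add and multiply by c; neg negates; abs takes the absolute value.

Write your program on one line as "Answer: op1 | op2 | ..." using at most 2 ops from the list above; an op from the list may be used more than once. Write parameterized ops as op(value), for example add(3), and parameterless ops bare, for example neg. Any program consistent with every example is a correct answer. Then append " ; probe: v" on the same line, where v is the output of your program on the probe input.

neg | add(1) ; probe: 30

Check, running the answer program on each example:
  -40 -> 40 -> 41
  -38 -> 38 -> 39
  8 -> -8 -> -7
  14 -> -14 -> -13
  5 -> -5 -> -4
  probe: -29 -> 29 -> 30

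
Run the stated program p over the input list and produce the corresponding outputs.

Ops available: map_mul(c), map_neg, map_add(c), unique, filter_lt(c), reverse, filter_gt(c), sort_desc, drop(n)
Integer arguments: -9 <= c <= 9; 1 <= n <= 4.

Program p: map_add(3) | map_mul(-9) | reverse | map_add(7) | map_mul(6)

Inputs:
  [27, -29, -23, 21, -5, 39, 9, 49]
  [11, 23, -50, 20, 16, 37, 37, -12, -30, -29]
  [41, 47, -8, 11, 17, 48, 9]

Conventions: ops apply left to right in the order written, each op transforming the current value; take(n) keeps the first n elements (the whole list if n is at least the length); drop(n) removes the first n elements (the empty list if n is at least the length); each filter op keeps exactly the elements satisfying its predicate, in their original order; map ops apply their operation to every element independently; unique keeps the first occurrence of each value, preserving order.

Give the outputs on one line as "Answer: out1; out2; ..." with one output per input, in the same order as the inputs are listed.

[-2766, -606, -2226, 150, -1254, 1122, 1446, -1578]; [1446, 1500, 528, -2118, -2118, -984, -1200, 2580, -1362, -714]; [-606, -2712, -1038, -714, 312, -2658, -2334]

Execution, op by op:
  [27, -29, -23, 21, -5, 39, 9, 49] -> [30, -26, -20, 24, -2, 42, 12, 52] -> [-270, 234, 180, -216, 18, -378, -108, -468] -> [-468, -108, -378, 18, -216, 180, 234, -270] -> [-461, -101, -371, 25, -209, 187, 241, -263] -> [-2766, -606, -2226, 150, -1254, 1122, 1446, -1578]
  [11, 23, -50, 20, 16, 37, 37, -12, -30, -29] -> [14, 26, -47, 23, 19, 40, 40, -9, -27, -26] -> [-126, -234, 423, -207, -171, -360, -360, 81, 243, 234] -> [234, 243, 81, -360, -360, -171, -207, 423, -234, -126] -> [241, 250, 88, -353, -353, -164, -200, 430, -227, -119] -> [1446, 1500, 528, -2118, -2118, -984, -1200, 2580, -1362, -714]
  [41, 47, -8, 11, 17, 48, 9] -> [44, 50, -5, 14, 20, 51, 12] -> [-396, -450, 45, -126, -180, -459, -108] -> [-108, -459, -180, -126, 45, -450, -396] -> [-101, -452, -173, -119, 52, -443, -389] -> [-606, -2712, -1038, -714, 312, -2658, -2334]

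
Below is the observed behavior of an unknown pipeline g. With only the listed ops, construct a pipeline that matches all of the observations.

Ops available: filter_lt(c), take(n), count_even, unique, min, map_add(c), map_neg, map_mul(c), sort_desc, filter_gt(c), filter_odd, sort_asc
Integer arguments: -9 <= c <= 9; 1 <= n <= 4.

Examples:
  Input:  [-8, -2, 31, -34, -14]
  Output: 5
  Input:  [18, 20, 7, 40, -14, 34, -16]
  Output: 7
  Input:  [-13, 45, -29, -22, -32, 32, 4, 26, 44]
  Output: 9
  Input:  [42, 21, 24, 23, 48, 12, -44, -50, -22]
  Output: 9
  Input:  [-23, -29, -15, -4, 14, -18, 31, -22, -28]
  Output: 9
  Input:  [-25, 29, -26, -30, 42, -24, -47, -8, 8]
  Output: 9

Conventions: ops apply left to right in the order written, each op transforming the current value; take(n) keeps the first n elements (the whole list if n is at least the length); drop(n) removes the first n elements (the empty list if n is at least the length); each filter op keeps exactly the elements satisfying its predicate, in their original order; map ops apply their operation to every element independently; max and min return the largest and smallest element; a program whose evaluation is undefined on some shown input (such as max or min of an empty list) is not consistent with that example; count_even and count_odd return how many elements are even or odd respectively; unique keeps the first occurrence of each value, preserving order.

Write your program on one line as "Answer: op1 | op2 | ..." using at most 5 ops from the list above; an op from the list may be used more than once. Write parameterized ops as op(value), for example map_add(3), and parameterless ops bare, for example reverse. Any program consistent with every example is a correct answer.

map_mul(-1) | map_mul(-6) | map_add(-7) | map_mul(8) | count_even

Check, running the answer program on each example:
  [-8, -2, 31, -34, -14] -> [8, 2, -31, 34, 14] -> [-48, -12, 186, -204, -84] -> [-55, -19, 179, -211, -91] -> [-440, -152, 1432, -1688, -728] -> 5
  [18, 20, 7, 40, -14, 34, -16] -> [-18, -20, -7, -40, 14, -34, 16] -> [108, 120, 42, 240, -84, 204, -96] -> [101, 113, 35, 233, -91, 197, -103] -> [808, 904, 280, 1864, -728, 1576, -824] -> 7
  [-13, 45, -29, -22, -32, 32, 4, 26, 44] -> [13, -45, 29, 22, 32, -32, -4, -26, -44] -> [-78, 270, -174, -132, -192, 192, 24, 156, 264] -> [-85, 263, -181, -139, -199, 185, 17, 149, 257] -> [-680, 2104, -1448, -1112, -1592, 1480, 136, 1192, 2056] -> 9
  [42, 21, 24, 23, 48, 12, -44, -50, -22] -> [-42, -21, -24, -23, -48, -12, 44, 50, 22] -> [252, 126, 144, 138, 288, 72, -264, -300, -132] -> [245, 119, 137, 131, 281, 65, -271, -307, -139] -> [1960, 952, 1096, 1048, 2248, 520, -2168, -2456, -1112] -> 9
  [-23, -29, -15, -4, 14, -18, 31, -22, -28] -> [23, 29, 15, 4, -14, 18, -31, 22, 28] -> [-138, -174, -90, -24, 84, -108, 186, -132, -168] -> [-145, -181, -97, -31, 77, -115, 179, -139, -175] -> [-1160, -1448, -776, -248, 616, -920, 1432, -1112, -1400] -> 9
  [-25, 29, -26, -30, 42, -24, -47, -8, 8] -> [25, -29, 26, 30, -42, 24, 47, 8, -8] -> [-150, 174, -156, -180, 252, -144, -282, -48, 48] -> [-157, 167, -163, -187, 245, -151, -289, -55, 41] -> [-1256, 1336, -1304, -1496, 1960, -1208, -2312, -440, 328] -> 9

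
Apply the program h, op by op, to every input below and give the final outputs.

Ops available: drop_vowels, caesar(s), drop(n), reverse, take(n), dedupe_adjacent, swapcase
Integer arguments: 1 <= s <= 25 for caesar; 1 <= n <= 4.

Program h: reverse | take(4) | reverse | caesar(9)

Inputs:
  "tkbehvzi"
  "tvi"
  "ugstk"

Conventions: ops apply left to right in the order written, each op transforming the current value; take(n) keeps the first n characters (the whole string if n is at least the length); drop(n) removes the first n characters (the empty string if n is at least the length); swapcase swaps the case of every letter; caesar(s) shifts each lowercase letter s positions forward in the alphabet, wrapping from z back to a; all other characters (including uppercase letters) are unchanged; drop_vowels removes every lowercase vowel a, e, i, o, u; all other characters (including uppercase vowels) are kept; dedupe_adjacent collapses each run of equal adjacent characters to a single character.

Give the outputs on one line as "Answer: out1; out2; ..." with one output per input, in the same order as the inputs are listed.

"qeir"; "cer"; "pbct"

Execution, op by op:
  "tkbehvzi" -> "izvhebkt" -> "izvh" -> "hvzi" -> "qeir"
  "tvi" -> "ivt" -> "ivt" -> "tvi" -> "cer"
  "ugstk" -> "ktsgu" -> "ktsg" -> "gstk" -> "pbct"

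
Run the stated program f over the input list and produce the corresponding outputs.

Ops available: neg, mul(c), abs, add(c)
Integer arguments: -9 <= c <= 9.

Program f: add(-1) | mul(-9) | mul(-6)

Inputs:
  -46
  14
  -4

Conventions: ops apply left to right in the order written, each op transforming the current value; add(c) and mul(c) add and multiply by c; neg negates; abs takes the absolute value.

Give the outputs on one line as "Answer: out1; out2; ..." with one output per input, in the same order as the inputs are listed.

Execution, op by op:
  -46 -> -47 -> 423 -> -2538
  14 -> 13 -> -117 -> 702
  -4 -> -5 -> 45 -> -270

-2538; 702; -270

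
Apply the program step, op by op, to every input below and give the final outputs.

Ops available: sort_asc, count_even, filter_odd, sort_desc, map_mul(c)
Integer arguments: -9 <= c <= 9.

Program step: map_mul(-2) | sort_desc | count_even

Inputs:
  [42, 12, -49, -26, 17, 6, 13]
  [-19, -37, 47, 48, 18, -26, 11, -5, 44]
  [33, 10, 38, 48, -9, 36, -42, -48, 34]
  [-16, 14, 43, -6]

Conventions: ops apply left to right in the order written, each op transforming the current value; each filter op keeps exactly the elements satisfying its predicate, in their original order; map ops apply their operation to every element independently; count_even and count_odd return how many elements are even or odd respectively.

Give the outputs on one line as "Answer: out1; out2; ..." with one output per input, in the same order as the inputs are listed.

7; 9; 9; 4

Execution, op by op:
  [42, 12, -49, -26, 17, 6, 13] -> [-84, -24, 98, 52, -34, -12, -26] -> [98, 52, -12, -24, -26, -34, -84] -> 7
  [-19, -37, 47, 48, 18, -26, 11, -5, 44] -> [38, 74, -94, -96, -36, 52, -22, 10, -88] -> [74, 52, 38, 10, -22, -36, -88, -94, -96] -> 9
  [33, 10, 38, 48, -9, 36, -42, -48, 34] -> [-66, -20, -76, -96, 18, -72, 84, 96, -68] -> [96, 84, 18, -20, -66, -68, -72, -76, -96] -> 9
  [-16, 14, 43, -6] -> [32, -28, -86, 12] -> [32, 12, -28, -86] -> 4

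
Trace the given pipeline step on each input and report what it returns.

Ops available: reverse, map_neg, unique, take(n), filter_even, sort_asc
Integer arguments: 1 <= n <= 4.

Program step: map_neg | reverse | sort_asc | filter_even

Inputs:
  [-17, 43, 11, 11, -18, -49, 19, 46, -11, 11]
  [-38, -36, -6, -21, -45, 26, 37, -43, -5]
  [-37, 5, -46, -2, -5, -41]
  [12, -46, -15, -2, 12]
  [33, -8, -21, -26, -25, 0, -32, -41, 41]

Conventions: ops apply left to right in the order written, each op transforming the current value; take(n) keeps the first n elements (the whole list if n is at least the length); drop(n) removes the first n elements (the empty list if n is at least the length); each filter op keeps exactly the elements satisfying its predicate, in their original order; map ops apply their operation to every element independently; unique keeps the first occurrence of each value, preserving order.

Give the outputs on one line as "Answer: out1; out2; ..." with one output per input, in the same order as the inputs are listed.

[-46, 18]; [-26, 6, 36, 38]; [2, 46]; [-12, -12, 2, 46]; [0, 8, 26, 32]

Execution, op by op:
  [-17, 43, 11, 11, -18, -49, 19, 46, -11, 11] -> [17, -43, -11, -11, 18, 49, -19, -46, 11, -11] -> [-11, 11, -46, -19, 49, 18, -11, -11, -43, 17] -> [-46, -43, -19, -11, -11, -11, 11, 17, 18, 49] -> [-46, 18]
  [-38, -36, -6, -21, -45, 26, 37, -43, -5] -> [38, 36, 6, 21, 45, -26, -37, 43, 5] -> [5, 43, -37, -26, 45, 21, 6, 36, 38] -> [-37, -26, 5, 6, 21, 36, 38, 43, 45] -> [-26, 6, 36, 38]
  [-37, 5, -46, -2, -5, -41] -> [37, -5, 46, 2, 5, 41] -> [41, 5, 2, 46, -5, 37] -> [-5, 2, 5, 37, 41, 46] -> [2, 46]
  [12, -46, -15, -2, 12] -> [-12, 46, 15, 2, -12] -> [-12, 2, 15, 46, -12] -> [-12, -12, 2, 15, 46] -> [-12, -12, 2, 46]
  [33, -8, -21, -26, -25, 0, -32, -41, 41] -> [-33, 8, 21, 26, 25, 0, 32, 41, -41] -> [-41, 41, 32, 0, 25, 26, 21, 8, -33] -> [-41, -33, 0, 8, 21, 25, 26, 32, 41] -> [0, 8, 26, 32]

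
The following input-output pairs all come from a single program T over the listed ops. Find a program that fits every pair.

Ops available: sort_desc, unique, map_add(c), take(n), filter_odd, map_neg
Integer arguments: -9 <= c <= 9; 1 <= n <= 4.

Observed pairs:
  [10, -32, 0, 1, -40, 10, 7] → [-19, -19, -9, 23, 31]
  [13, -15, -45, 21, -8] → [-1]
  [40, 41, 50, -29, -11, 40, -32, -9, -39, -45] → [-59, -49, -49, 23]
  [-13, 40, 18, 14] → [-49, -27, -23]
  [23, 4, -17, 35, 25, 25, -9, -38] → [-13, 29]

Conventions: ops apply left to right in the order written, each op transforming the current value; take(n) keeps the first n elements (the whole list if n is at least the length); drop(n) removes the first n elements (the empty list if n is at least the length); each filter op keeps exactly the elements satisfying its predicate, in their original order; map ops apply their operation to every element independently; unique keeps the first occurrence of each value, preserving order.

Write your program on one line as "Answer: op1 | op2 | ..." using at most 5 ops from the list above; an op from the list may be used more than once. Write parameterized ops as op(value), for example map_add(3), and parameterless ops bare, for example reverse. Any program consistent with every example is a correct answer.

map_add(9) | filter_odd | sort_desc | map_neg

Check, running the answer program on each example:
  [10, -32, 0, 1, -40, 10, 7] -> [19, -23, 9, 10, -31, 19, 16] -> [19, -23, 9, -31, 19] -> [19, 19, 9, -23, -31] -> [-19, -19, -9, 23, 31]
  [13, -15, -45, 21, -8] -> [22, -6, -36, 30, 1] -> [1] -> [1] -> [-1]
  [40, 41, 50, -29, -11, 40, -32, -9, -39, -45] -> [49, 50, 59, -20, -2, 49, -23, 0, -30, -36] -> [49, 59, 49, -23] -> [59, 49, 49, -23] -> [-59, -49, -49, 23]
  [-13, 40, 18, 14] -> [-4, 49, 27, 23] -> [49, 27, 23] -> [49, 27, 23] -> [-49, -27, -23]
  [23, 4, -17, 35, 25, 25, -9, -38] -> [32, 13, -8, 44, 34, 34, 0, -29] -> [13, -29] -> [13, -29] -> [-13, 29]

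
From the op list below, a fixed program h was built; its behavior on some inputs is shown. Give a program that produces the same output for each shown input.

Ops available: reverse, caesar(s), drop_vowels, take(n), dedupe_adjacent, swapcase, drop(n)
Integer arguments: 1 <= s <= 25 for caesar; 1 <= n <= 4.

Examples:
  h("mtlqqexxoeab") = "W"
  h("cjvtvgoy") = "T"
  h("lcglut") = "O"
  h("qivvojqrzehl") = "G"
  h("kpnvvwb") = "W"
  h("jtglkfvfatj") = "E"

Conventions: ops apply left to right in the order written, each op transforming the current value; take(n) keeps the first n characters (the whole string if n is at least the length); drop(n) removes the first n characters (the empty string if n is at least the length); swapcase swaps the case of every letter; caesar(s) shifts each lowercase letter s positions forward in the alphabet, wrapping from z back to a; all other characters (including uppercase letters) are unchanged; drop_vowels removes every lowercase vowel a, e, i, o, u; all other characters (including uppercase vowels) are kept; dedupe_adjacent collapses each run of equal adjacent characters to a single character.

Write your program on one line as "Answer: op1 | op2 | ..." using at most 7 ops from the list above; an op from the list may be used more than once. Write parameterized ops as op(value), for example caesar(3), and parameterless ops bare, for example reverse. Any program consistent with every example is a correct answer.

caesar(21) | drop(3) | reverse | dedupe_adjacent | swapcase | take(1)

Check, running the answer program on each example:
  "mtlqqexxoeab" -> "hogllzssjzvw" -> "llzssjzvw" -> "wvzjsszll" -> "wvzjszl" -> "WVZJSZL" -> "W"
  "cjvtvgoy" -> "xeqoqbjt" -> "oqbjt" -> "tjbqo" -> "tjbqo" -> "TJBQO" -> "T"
  "lcglut" -> "gxbgpo" -> "gpo" -> "opg" -> "opg" -> "OPG" -> "O"
  "qivvojqrzehl" -> "ldqqjelmuzcg" -> "qjelmuzcg" -> "gczumlejq" -> "gczumlejq" -> "GCZUMLEJQ" -> "G"
  "kpnvvwb" -> "fkiqqrw" -> "qqrw" -> "wrqq" -> "wrq" -> "WRQ" -> "W"
  "jtglkfvfatj" -> "eobgfaqavoe" -> "gfaqavoe" -> "eovaqafg" -> "eovaqafg" -> "EOVAQAFG" -> "E"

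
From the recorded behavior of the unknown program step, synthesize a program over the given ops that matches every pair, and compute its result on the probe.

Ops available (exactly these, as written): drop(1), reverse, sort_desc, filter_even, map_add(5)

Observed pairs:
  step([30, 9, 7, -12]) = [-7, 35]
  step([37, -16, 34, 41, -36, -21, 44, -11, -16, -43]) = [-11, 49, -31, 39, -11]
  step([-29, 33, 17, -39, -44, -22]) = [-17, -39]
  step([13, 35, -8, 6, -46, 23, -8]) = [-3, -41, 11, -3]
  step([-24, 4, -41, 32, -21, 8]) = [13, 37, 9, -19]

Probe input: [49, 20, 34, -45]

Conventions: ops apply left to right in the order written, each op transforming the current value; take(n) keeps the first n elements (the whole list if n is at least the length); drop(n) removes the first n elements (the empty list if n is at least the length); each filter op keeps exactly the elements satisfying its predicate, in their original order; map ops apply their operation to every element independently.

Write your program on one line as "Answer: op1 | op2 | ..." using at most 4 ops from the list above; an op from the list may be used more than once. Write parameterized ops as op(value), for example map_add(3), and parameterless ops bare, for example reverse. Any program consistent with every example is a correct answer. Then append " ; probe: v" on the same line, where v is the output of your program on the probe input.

filter_even | map_add(5) | reverse ; probe: [39, 25]

Check, running the answer program on each example:
  [30, 9, 7, -12] -> [30, -12] -> [35, -7] -> [-7, 35]
  [37, -16, 34, 41, -36, -21, 44, -11, -16, -43] -> [-16, 34, -36, 44, -16] -> [-11, 39, -31, 49, -11] -> [-11, 49, -31, 39, -11]
  [-29, 33, 17, -39, -44, -22] -> [-44, -22] -> [-39, -17] -> [-17, -39]
  [13, 35, -8, 6, -46, 23, -8] -> [-8, 6, -46, -8] -> [-3, 11, -41, -3] -> [-3, -41, 11, -3]
  [-24, 4, -41, 32, -21, 8] -> [-24, 4, 32, 8] -> [-19, 9, 37, 13] -> [13, 37, 9, -19]
  probe: [49, 20, 34, -45] -> [20, 34] -> [25, 39] -> [39, 25]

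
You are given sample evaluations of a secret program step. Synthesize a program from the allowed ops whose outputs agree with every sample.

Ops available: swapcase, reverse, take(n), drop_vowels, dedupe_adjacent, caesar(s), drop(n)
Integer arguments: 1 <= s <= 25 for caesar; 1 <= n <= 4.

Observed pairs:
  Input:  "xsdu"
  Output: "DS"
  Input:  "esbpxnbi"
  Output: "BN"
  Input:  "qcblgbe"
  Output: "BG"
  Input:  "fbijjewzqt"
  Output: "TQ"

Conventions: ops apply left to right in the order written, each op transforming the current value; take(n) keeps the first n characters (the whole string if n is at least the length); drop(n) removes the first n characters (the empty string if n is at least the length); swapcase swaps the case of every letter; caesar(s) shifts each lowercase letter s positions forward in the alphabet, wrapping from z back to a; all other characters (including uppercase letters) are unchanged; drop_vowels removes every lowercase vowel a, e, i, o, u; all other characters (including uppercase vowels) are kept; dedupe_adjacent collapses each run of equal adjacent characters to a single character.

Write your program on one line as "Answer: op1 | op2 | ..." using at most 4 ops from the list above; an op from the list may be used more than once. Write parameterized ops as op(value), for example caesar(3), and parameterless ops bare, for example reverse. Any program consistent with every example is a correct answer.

reverse | drop_vowels | take(2) | swapcase

Check, running the answer program on each example:
  "xsdu" -> "udsx" -> "dsx" -> "ds" -> "DS"
  "esbpxnbi" -> "ibnxpbse" -> "bnxpbs" -> "bn" -> "BN"
  "qcblgbe" -> "ebglbcq" -> "bglbcq" -> "bg" -> "BG"
  "fbijjewzqt" -> "tqzwejjibf" -> "tqzwjjbf" -> "tq" -> "TQ"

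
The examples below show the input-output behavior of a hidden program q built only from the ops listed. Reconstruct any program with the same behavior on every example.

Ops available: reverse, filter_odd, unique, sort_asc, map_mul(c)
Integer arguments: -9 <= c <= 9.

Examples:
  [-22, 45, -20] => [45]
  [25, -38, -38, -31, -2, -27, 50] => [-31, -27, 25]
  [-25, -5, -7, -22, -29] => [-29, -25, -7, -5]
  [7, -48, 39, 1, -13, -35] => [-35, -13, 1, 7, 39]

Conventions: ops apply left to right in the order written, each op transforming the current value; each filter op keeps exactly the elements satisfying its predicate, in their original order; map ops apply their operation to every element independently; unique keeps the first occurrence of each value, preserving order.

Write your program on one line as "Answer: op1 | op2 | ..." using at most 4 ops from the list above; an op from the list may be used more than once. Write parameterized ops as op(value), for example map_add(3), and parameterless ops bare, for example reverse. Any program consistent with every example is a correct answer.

filter_odd | reverse | sort_asc

Check, running the answer program on each example:
  [-22, 45, -20] -> [45] -> [45] -> [45]
  [25, -38, -38, -31, -2, -27, 50] -> [25, -31, -27] -> [-27, -31, 25] -> [-31, -27, 25]
  [-25, -5, -7, -22, -29] -> [-25, -5, -7, -29] -> [-29, -7, -5, -25] -> [-29, -25, -7, -5]
  [7, -48, 39, 1, -13, -35] -> [7, 39, 1, -13, -35] -> [-35, -13, 1, 39, 7] -> [-35, -13, 1, 7, 39]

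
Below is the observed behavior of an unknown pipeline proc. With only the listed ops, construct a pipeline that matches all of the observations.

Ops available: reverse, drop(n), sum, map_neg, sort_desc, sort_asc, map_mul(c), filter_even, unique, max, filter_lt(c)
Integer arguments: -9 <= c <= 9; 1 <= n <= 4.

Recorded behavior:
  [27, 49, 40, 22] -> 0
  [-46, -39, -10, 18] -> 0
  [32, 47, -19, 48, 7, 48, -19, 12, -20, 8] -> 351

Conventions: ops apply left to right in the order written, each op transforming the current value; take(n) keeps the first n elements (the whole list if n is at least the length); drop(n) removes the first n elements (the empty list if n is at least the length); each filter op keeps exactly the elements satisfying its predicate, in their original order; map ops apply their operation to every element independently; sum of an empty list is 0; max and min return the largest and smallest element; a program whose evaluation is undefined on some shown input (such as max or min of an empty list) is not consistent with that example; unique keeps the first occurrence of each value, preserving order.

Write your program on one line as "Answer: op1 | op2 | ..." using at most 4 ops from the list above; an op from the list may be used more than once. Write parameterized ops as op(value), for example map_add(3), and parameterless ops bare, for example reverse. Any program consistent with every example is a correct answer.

drop(4) | filter_lt(7) | map_mul(-9) | sum

Check, running the answer program on each example:
  [27, 49, 40, 22] -> [] -> [] -> [] -> 0
  [-46, -39, -10, 18] -> [] -> [] -> [] -> 0
  [32, 47, -19, 48, 7, 48, -19, 12, -20, 8] -> [7, 48, -19, 12, -20, 8] -> [-19, -20] -> [171, 180] -> 351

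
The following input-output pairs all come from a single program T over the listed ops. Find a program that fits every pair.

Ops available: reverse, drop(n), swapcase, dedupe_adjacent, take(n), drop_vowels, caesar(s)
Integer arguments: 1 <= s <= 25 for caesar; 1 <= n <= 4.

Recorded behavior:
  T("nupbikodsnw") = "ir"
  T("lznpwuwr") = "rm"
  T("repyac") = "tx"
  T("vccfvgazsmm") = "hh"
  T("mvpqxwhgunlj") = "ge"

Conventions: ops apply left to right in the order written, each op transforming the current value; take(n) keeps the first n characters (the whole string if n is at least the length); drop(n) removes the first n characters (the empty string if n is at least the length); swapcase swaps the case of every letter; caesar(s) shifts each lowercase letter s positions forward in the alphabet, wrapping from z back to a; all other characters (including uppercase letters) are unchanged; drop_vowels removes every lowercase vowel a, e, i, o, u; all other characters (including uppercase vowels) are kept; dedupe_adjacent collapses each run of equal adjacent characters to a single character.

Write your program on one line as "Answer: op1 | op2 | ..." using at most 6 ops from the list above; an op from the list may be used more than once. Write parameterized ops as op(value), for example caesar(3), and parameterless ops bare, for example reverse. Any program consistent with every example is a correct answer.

reverse | drop_vowels | take(2) | caesar(21) | reverse

Check, running the answer program on each example:
  "nupbikodsnw" -> "wnsdokibpun" -> "wnsdkbpn" -> "wn" -> "ri" -> "ir"
  "lznpwuwr" -> "rwuwpnzl" -> "rwwpnzl" -> "rw" -> "mr" -> "rm"
  "repyac" -> "cayper" -> "cypr" -> "cy" -> "xt" -> "tx"
  "vccfvgazsmm" -> "mmszagvfccv" -> "mmszgvfccv" -> "mm" -> "hh" -> "hh"
  "mvpqxwhgunlj" -> "jlnughwxqpvm" -> "jlnghwxqpvm" -> "jl" -> "eg" -> "ge"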